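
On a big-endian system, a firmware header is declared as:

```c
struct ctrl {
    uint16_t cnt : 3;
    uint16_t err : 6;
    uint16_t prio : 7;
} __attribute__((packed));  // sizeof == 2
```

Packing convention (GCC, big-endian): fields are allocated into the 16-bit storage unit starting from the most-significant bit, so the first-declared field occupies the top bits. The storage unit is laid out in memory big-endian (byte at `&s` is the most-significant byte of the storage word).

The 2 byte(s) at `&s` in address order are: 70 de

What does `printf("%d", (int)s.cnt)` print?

[0]=0x70 [1]=0xde (big-endian) → word 0x70de
cnt:3 @ bit 13 → (0x70de>>13)&0x7 = 0x3  ←
err:6 @ bit 7 → (0x70de>>7)&0x3f = 0x21
prio:7 @ bit 0 → (0x70de>>0)&0x7f = 0x5e

3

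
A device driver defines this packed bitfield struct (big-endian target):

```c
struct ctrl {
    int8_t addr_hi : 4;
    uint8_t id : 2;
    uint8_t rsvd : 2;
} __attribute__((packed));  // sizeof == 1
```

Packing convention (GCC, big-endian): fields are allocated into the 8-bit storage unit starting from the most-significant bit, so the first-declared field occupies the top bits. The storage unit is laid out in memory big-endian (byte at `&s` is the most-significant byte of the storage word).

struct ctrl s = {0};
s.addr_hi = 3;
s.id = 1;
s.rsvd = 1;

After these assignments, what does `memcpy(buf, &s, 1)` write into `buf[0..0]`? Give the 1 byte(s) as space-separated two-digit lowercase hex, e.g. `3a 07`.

addr_hi:4 = 3 → 0x3 << 4 → word 0x30
id:2 = 1 → 0x1 << 2 → word 0x34
rsvd:2 = 1 → 0x1 << 0 → word 0x35
word = 0x35 → big-endian bytes:
  [0]=0x35

35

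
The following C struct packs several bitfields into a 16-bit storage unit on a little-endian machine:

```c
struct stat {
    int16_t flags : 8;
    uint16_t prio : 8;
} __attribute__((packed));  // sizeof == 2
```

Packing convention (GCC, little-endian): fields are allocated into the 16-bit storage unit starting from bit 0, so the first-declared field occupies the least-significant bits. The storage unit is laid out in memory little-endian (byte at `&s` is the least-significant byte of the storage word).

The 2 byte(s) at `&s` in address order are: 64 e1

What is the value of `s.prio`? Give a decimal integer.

225

[0]=0x64 [1]=0xe1 (little-endian) → word 0xe164
flags:8 @ bit 0 → (0xe164>>0)&0xff = 0x64
prio:8 @ bit 8 → (0xe164>>8)&0xff = 0xe1  ←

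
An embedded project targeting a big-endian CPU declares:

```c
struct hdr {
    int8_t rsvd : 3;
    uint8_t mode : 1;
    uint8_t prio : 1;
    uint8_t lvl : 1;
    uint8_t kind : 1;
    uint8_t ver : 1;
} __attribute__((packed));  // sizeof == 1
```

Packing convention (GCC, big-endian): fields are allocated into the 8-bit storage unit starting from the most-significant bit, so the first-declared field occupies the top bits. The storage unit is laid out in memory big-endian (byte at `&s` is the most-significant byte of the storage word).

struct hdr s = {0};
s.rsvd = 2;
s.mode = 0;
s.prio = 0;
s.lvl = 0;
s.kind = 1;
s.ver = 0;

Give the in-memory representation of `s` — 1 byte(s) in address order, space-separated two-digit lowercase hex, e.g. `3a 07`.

rsvd:3 = 2 → 0x2 << 5 → word 0x40
mode:1 = 0 → 0x0 << 4 → word 0x40
prio:1 = 0 → 0x0 << 3 → word 0x40
lvl:1 = 0 → 0x0 << 2 → word 0x40
kind:1 = 1 → 0x1 << 1 → word 0x42
ver:1 = 0 → 0x0 << 0 → word 0x42
word = 0x42 → big-endian bytes:
  [0]=0x42

42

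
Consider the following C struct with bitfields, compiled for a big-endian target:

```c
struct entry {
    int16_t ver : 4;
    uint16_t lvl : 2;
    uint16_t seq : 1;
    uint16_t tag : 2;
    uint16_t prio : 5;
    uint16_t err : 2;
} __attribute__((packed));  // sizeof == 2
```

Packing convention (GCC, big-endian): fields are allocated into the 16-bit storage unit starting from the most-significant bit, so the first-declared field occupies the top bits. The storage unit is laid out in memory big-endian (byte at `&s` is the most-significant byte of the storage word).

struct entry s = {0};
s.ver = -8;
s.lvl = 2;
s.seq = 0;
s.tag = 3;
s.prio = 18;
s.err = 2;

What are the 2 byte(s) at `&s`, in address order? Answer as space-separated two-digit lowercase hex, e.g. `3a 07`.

89 ca

ver:4 = -8 → 0x8 << 12 → word 0x8000
lvl:2 = 2 → 0x2 << 10 → word 0x8800
seq:1 = 0 → 0x0 << 9 → word 0x8800
tag:2 = 3 → 0x3 << 7 → word 0x8980
prio:5 = 18 → 0x12 << 2 → word 0x89c8
err:2 = 2 → 0x2 << 0 → word 0x89ca
word = 0x89ca → big-endian bytes:
  [0]=0x89  [1]=0xca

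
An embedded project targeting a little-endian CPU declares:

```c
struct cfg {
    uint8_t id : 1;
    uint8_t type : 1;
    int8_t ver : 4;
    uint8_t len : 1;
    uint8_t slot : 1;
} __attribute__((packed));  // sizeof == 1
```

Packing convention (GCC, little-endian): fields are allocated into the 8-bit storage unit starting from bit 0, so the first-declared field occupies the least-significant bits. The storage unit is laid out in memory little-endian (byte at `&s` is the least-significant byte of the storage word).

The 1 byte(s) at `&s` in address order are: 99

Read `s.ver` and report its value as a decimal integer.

6

[0]=0x99 (little-endian) → word 0x99
id:1 @ bit 0 → (0x99>>0)&0x1 = 0x1
type:1 @ bit 1 → (0x99>>1)&0x1 = 0x0
ver:4 @ bit 2 → (0x99>>2)&0xf = 0x6  ←
len:1 @ bit 6 → (0x99>>6)&0x1 = 0x0
slot:1 @ bit 7 → (0x99>>7)&0x1 = 0x1
ver signed 4b, MSB=0: value = 6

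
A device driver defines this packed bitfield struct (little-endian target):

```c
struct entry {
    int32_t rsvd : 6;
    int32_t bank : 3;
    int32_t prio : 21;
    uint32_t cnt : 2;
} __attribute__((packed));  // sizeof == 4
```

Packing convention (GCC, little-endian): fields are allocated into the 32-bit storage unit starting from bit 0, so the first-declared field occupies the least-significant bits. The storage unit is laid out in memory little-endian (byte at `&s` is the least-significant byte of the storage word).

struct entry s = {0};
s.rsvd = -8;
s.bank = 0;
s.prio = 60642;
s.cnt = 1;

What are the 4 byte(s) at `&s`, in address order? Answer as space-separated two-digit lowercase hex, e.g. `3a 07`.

rsvd:6 = -8 → 0x38 << 0 → word 0x00000038
bank:3 = 0 → 0x0 << 6 → word 0x00000038
prio:21 = 60642 → 0xece2 << 9 → word 0x01d9c438
cnt:2 = 1 → 0x1 << 30 → word 0x41d9c438
word = 0x41d9c438 → little-endian bytes:
  [0]=0x38  [1]=0xc4  [2]=0xd9  [3]=0x41

38 c4 d9 41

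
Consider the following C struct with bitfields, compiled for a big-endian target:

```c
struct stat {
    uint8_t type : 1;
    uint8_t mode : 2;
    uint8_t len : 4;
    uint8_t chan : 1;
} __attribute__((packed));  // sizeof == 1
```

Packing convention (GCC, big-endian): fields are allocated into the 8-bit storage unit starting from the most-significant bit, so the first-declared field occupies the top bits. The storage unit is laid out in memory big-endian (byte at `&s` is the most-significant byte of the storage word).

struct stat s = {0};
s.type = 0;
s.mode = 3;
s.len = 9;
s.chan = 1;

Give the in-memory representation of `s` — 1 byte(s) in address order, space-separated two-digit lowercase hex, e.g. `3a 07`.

73

type (1b) val=0 bits=0x0 at bit 7: 0x00
mode (2b) val=3 bits=0x3 at bit 5: 0x60
len (4b) val=9 bits=0x9 at bit 1: 0x72
chan (1b) val=1 bits=0x1 at bit 0: 0x73
word = 0x73 → big-endian bytes:
  [0]=0x73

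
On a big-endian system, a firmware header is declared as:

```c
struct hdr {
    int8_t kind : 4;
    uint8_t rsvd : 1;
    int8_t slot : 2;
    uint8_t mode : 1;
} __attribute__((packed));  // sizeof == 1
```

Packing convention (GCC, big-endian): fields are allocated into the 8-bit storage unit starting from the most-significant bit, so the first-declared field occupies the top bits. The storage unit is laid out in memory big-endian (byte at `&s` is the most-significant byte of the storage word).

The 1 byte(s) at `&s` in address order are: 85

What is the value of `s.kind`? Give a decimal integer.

[0]=0x85 (big-endian) → word 0x85
kind [4+:4] = (word>>4) & 0xf = 8  ←
rsvd [3+:1] = (word>>3) & 0x1 = 0
slot [1+:2] = (word>>1) & 0x3 = 2
mode [0+:1] = (word>>0) & 0x1 = 1
kind signed 4b, MSB=1: 8 - 16 = -8

-8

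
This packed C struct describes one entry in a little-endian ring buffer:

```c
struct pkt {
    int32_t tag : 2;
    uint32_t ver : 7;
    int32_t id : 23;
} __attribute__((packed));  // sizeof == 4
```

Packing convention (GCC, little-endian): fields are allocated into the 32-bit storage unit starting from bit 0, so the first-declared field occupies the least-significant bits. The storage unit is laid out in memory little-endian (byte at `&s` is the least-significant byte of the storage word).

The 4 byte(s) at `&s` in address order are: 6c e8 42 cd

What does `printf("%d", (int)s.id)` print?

[0]=0x6c [1]=0xe8 [2]=0x42 [3]=0xcd (little-endian) → word 0xcd42e86c
tag:2 @ bit 0 → (0xcd42e86c>>0)&0x3 = 0x0
ver:7 @ bit 2 → (0xcd42e86c>>2)&0x7f = 0x1b
id:23 @ bit 9 → (0xcd42e86c>>9)&0x7fffff = 0x66a174  ←
id signed 23b, MSB=1: 6726004 - 8388608 = -1662604

-1662604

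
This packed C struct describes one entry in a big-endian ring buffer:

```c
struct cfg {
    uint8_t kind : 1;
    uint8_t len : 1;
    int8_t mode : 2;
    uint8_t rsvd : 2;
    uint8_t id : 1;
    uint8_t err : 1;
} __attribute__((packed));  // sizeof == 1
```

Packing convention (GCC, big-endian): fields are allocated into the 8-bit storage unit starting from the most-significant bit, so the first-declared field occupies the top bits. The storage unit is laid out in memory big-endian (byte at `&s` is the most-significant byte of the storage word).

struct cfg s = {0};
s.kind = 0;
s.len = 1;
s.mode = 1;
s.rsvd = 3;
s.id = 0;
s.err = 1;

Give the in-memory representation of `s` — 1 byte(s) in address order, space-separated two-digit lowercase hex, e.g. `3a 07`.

5d

[7+:1] kind=0 & 0x1 = 0x0; word=0x00
[6+:1] len=1 & 0x1 = 0x1; word=0x40
[4+:2] mode=1 & 0x3 = 0x1; word=0x50
[2+:2] rsvd=3 & 0x3 = 0x3; word=0x5c
[1+:1] id=0 & 0x1 = 0x0; word=0x5c
[0+:1] err=1 & 0x1 = 0x1; word=0x5d
word = 0x5d → big-endian bytes:
  [0]=0x5d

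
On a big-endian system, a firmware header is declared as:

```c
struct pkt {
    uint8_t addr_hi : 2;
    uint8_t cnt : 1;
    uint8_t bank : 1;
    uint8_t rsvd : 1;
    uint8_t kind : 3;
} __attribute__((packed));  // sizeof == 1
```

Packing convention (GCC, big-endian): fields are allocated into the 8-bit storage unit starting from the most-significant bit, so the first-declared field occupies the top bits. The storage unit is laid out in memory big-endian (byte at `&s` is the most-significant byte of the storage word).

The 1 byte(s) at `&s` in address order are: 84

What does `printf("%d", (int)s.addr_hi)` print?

[0]=0x84 (big-endian) → word 0x84
addr_hi [6+:2] = (word>>6) & 0x3 = 2  ←
cnt [5+:1] = (word>>5) & 0x1 = 0
bank [4+:1] = (word>>4) & 0x1 = 0
rsvd [3+:1] = (word>>3) & 0x1 = 0
kind [0+:3] = (word>>0) & 0x7 = 4

2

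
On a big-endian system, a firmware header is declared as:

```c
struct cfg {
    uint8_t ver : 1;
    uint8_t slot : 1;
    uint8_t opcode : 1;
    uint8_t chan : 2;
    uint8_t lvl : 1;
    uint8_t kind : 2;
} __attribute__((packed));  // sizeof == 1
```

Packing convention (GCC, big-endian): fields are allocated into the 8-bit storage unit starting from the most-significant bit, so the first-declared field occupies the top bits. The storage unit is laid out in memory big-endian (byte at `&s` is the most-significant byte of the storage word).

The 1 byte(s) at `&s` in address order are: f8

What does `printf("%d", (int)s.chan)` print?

[0]=0xf8 (big-endian) → word 0xf8
ver:1 @ bit 7 → (0xf8>>7)&0x1 = 0x1
slot:1 @ bit 6 → (0xf8>>6)&0x1 = 0x1
opcode:1 @ bit 5 → (0xf8>>5)&0x1 = 0x1
chan:2 @ bit 3 → (0xf8>>3)&0x3 = 0x3  ←
lvl:1 @ bit 2 → (0xf8>>2)&0x1 = 0x0
kind:2 @ bit 0 → (0xf8>>0)&0x3 = 0x0

3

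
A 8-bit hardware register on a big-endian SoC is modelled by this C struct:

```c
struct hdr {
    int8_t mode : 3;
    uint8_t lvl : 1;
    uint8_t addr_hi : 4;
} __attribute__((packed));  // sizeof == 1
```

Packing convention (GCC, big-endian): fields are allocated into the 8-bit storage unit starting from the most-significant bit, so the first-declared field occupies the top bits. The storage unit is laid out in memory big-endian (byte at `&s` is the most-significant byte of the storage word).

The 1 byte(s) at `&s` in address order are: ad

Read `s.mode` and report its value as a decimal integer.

[0]=0xad (big-endian) → word 0xad
mode:3 @ bit 5 → (0xad>>5)&0x7 = 0x5  ←
lvl:1 @ bit 4 → (0xad>>4)&0x1 = 0x0
addr_hi:4 @ bit 0 → (0xad>>0)&0xf = 0xd
mode signed 3b, MSB=1: 5 - 8 = -3

-3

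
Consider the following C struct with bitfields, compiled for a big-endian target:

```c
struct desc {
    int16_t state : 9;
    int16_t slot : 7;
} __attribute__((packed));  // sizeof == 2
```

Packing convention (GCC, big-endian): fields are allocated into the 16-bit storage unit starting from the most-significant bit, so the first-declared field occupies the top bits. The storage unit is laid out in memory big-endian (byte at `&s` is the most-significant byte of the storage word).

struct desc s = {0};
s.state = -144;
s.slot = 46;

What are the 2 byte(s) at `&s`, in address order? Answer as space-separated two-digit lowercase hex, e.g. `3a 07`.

state (9b) val=-144 bits=0x170 at bit 7: 0xb800
slot (7b) val=46 bits=0x2e at bit 0: 0xb82e
word = 0xb82e → big-endian bytes:
  [0]=0xb8  [1]=0x2e

b8 2e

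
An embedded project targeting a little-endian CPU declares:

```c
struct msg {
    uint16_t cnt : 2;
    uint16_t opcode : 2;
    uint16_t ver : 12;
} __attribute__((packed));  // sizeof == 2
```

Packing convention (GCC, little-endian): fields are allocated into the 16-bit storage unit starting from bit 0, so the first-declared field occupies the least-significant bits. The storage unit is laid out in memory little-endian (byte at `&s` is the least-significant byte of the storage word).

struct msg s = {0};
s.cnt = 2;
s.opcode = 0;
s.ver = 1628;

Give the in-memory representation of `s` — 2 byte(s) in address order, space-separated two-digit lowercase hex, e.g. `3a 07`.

c2 65

[0+:2] cnt=2 & 0x3 = 0x2; word=0x0002
[2+:2] opcode=0 & 0x3 = 0x0; word=0x0002
[4+:12] ver=1628 & 0xfff = 0x65c; word=0x65c2
word = 0x65c2 → little-endian bytes:
  [0]=0xc2  [1]=0x65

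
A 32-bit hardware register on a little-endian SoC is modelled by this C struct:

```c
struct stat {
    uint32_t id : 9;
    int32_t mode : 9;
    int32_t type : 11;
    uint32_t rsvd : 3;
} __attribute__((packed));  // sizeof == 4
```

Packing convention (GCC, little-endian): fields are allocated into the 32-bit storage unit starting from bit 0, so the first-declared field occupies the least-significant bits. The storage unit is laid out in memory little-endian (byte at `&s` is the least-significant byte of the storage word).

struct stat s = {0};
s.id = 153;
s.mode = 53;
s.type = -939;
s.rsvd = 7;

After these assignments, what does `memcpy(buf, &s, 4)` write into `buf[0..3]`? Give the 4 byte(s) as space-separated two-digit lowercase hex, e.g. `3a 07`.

id (9b) val=153 bits=0x99 at bit 0: 0x00000099
mode (9b) val=53 bits=0x35 at bit 9: 0x00006a99
type (11b) val=-939 bits=0x455 at bit 18: 0x11546a99
rsvd (3b) val=7 bits=0x7 at bit 29: 0xf1546a99
word = 0xf1546a99 → little-endian bytes:
  [0]=0x99  [1]=0x6a  [2]=0x54  [3]=0xf1

99 6a 54 f1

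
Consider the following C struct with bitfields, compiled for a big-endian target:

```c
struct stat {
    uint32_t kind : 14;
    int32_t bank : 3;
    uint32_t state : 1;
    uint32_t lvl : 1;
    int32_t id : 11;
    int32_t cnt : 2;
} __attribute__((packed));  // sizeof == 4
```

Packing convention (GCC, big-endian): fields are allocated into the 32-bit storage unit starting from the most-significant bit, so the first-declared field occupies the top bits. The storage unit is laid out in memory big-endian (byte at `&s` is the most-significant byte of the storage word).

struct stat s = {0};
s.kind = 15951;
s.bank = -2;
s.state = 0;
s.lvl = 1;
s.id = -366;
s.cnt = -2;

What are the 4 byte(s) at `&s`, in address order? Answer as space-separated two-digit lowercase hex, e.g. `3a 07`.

f9 3f 3a 4a

kind:14 = 15951 → 0x3e4f << 18 → word 0xf93c0000
bank:3 = -2 → 0x6 << 15 → word 0xf93f0000
state:1 = 0 → 0x0 << 14 → word 0xf93f0000
lvl:1 = 1 → 0x1 << 13 → word 0xf93f2000
id:11 = -366 → 0x692 << 2 → word 0xf93f3a48
cnt:2 = -2 → 0x2 << 0 → word 0xf93f3a4a
word = 0xf93f3a4a → big-endian bytes:
  [0]=0xf9  [1]=0x3f  [2]=0x3a  [3]=0x4a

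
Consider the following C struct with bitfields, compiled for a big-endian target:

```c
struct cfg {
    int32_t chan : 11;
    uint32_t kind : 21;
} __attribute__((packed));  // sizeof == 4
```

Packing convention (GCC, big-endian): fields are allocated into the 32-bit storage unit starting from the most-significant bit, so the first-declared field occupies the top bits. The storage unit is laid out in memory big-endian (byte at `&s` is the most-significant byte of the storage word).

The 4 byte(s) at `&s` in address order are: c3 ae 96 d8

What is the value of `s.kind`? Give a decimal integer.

[0]=0xc3 [1]=0xae [2]=0x96 [3]=0xd8 (big-endian) → word 0xc3ae96d8
chan [21+:11] = (word>>21) & 0x7ff = 1565
kind [0+:21] = (word>>0) & 0x1fffff = 956120  ←

956120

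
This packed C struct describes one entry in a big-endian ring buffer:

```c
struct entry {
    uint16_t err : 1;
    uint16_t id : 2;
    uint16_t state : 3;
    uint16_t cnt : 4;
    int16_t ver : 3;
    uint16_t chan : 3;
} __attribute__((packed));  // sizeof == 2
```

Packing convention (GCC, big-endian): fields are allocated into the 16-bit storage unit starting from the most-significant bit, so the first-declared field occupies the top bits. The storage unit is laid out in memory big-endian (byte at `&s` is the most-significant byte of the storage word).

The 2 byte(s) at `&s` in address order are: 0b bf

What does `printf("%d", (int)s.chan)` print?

[0]=0x0b [1]=0xbf (big-endian) → word 0x0bbf
err:1 @ bit 15 → (0x0bbf>>15)&0x1 = 0x0
id:2 @ bit 13 → (0x0bbf>>13)&0x3 = 0x0
state:3 @ bit 10 → (0x0bbf>>10)&0x7 = 0x2
cnt:4 @ bit 6 → (0x0bbf>>6)&0xf = 0xe
ver:3 @ bit 3 → (0x0bbf>>3)&0x7 = 0x7
chan:3 @ bit 0 → (0x0bbf>>0)&0x7 = 0x7  ←

7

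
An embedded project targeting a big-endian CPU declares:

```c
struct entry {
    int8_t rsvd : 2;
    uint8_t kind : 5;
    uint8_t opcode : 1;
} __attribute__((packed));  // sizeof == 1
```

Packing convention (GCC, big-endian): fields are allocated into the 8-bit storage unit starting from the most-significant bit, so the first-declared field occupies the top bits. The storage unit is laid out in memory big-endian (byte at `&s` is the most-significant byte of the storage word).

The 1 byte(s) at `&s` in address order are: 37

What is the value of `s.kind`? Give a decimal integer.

27

[0]=0x37 (big-endian) → word 0x37
rsvd:2 @ bit 6 → (0x37>>6)&0x3 = 0x0
kind:5 @ bit 1 → (0x37>>1)&0x1f = 0x1b  ←
opcode:1 @ bit 0 → (0x37>>0)&0x1 = 0x1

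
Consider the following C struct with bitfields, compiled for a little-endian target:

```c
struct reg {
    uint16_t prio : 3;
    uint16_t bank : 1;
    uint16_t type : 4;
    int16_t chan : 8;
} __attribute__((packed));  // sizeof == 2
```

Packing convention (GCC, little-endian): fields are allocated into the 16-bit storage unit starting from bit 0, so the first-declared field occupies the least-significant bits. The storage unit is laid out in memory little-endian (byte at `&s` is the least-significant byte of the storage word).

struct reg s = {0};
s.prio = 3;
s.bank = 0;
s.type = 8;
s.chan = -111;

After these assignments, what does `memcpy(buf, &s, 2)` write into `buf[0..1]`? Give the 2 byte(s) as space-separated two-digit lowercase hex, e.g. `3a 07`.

83 91

[0+:3] prio=3 & 0x7 = 0x3; word=0x0003
[3+:1] bank=0 & 0x1 = 0x0; word=0x0003
[4+:4] type=8 & 0xf = 0x8; word=0x0083
[8+:8] chan=-111 & 0xff = 0x91; word=0x9183
word = 0x9183 → little-endian bytes:
  [0]=0x83  [1]=0x91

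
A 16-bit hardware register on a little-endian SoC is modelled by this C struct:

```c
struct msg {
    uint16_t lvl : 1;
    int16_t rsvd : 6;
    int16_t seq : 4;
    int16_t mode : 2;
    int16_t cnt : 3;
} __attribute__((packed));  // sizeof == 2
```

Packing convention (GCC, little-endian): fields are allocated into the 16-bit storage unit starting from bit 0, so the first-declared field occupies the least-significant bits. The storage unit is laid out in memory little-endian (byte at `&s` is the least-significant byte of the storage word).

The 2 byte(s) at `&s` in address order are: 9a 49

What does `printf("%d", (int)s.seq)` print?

3

[0]=0x9a [1]=0x49 (little-endian) → word 0x499a
lvl [0+:1] = (word>>0) & 0x1 = 0
rsvd [1+:6] = (word>>1) & 0x3f = 13
seq [7+:4] = (word>>7) & 0xf = 3  ←
mode [11+:2] = (word>>11) & 0x3 = 1
cnt [13+:3] = (word>>13) & 0x7 = 2
seq signed 4b, MSB=0: value = 3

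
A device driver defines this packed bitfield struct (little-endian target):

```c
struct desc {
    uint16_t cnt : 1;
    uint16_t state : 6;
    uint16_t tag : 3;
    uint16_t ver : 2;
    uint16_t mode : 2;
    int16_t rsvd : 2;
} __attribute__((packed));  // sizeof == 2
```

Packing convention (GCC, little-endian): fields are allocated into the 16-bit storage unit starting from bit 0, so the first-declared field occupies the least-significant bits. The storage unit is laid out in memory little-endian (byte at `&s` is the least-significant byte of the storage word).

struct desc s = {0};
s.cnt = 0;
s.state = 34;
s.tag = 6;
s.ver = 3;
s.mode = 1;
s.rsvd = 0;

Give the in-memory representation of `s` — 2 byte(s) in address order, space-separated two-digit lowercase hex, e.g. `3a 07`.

cnt (1b) val=0 bits=0x0 at bit 0: 0x0000
state (6b) val=34 bits=0x22 at bit 1: 0x0044
tag (3b) val=6 bits=0x6 at bit 7: 0x0344
ver (2b) val=3 bits=0x3 at bit 10: 0x0f44
mode (2b) val=1 bits=0x1 at bit 12: 0x1f44
rsvd (2b) val=0 bits=0x0 at bit 14: 0x1f44
word = 0x1f44 → little-endian bytes:
  [0]=0x44  [1]=0x1f

44 1f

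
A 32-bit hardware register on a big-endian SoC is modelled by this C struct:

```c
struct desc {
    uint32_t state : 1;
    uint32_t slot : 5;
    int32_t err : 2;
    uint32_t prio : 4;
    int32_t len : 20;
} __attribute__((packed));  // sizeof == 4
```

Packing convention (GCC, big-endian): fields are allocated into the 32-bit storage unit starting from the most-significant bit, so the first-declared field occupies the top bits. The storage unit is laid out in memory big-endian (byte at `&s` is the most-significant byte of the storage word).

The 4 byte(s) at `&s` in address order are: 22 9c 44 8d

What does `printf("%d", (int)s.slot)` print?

8

[0]=0x22 [1]=0x9c [2]=0x44 [3]=0x8d (big-endian) → word 0x229c448d
state:1 @ bit 31 → (0x229c448d>>31)&0x1 = 0x0
slot:5 @ bit 26 → (0x229c448d>>26)&0x1f = 0x8  ←
err:2 @ bit 24 → (0x229c448d>>24)&0x3 = 0x2
prio:4 @ bit 20 → (0x229c448d>>20)&0xf = 0x9
len:20 @ bit 0 → (0x229c448d>>0)&0xfffff = 0xc448d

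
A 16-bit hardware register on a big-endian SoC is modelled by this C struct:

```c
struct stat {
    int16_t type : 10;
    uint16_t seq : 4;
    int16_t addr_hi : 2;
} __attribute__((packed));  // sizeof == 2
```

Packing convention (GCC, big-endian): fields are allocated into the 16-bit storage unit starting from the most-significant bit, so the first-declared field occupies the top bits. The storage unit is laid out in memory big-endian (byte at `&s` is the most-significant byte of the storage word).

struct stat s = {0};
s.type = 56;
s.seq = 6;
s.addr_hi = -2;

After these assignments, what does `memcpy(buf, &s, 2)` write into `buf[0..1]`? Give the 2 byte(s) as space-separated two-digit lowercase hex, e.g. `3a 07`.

type (10b) val=56 bits=0x38 at bit 6: 0x0e00
seq (4b) val=6 bits=0x6 at bit 2: 0x0e18
addr_hi (2b) val=-2 bits=0x2 at bit 0: 0x0e1a
word = 0x0e1a → big-endian bytes:
  [0]=0x0e  [1]=0x1a

0e 1a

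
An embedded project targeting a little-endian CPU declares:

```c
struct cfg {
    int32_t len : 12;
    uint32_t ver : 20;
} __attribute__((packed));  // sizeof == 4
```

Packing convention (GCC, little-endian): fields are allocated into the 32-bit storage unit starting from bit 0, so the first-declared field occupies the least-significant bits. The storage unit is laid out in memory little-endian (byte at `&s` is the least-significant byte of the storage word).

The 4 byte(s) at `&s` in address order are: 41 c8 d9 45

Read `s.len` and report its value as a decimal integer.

[0]=0x41 [1]=0xc8 [2]=0xd9 [3]=0x45 (little-endian) → word 0x45d9c841
len:12 @ bit 0 → (0x45d9c841>>0)&0xfff = 0x841  ←
ver:20 @ bit 12 → (0x45d9c841>>12)&0xfffff = 0x45d9c
len signed 12b, MSB=1: 2113 - 4096 = -1983

-1983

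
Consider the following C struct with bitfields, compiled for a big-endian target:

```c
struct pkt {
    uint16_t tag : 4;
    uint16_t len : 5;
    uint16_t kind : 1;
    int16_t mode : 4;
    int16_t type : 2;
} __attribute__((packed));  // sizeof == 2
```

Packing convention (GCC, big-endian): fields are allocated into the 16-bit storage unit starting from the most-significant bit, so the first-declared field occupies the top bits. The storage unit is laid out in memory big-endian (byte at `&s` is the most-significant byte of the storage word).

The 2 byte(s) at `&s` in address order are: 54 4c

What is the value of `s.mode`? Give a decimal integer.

[0]=0x54 [1]=0x4c (big-endian) → word 0x544c
tag [12+:4] = (word>>12) & 0xf = 5
len [7+:5] = (word>>7) & 0x1f = 8
kind [6+:1] = (word>>6) & 0x1 = 1
mode [2+:4] = (word>>2) & 0xf = 3  ←
type [0+:2] = (word>>0) & 0x3 = 0
mode signed 4b, MSB=0: value = 3

3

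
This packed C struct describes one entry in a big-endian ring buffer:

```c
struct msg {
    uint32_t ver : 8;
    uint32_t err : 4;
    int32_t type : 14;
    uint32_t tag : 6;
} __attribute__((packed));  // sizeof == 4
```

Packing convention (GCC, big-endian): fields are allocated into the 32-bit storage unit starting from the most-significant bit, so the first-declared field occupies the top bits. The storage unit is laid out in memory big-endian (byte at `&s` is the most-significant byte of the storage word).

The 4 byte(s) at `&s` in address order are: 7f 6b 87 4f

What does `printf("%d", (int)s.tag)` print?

15

[0]=0x7f [1]=0x6b [2]=0x87 [3]=0x4f (big-endian) → word 0x7f6b874f
ver:8 @ bit 24 → (0x7f6b874f>>24)&0xff = 0x7f
err:4 @ bit 20 → (0x7f6b874f>>20)&0xf = 0x6
type:14 @ bit 6 → (0x7f6b874f>>6)&0x3fff = 0x2e1d
tag:6 @ bit 0 → (0x7f6b874f>>0)&0x3f = 0xf  ←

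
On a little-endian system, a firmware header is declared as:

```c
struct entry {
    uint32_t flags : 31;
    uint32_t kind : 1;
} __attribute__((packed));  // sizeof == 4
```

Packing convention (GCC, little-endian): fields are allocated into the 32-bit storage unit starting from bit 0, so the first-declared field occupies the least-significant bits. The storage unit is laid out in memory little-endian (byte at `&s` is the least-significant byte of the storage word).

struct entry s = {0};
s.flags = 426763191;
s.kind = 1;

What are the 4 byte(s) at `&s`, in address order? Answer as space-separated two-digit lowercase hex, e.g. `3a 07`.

b7 e3 6f 99

flags:31 = 426763191 → 0x196fe3b7 << 0 → word 0x196fe3b7
kind:1 = 1 → 0x1 << 31 → word 0x996fe3b7
word = 0x996fe3b7 → little-endian bytes:
  [0]=0xb7  [1]=0xe3  [2]=0x6f  [3]=0x99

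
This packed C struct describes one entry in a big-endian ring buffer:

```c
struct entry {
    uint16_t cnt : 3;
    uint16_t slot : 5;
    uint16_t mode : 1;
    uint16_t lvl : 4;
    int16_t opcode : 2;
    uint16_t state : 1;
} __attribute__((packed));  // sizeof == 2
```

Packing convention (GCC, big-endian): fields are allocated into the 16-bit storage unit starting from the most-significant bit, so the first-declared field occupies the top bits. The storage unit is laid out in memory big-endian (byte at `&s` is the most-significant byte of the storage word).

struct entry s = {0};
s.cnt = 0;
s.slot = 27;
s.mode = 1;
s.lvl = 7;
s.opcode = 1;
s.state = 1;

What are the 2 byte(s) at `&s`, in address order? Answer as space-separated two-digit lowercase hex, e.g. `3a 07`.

cnt:3 = 0 → 0x0 << 13 → word 0x0000
slot:5 = 27 → 0x1b << 8 → word 0x1b00
mode:1 = 1 → 0x1 << 7 → word 0x1b80
lvl:4 = 7 → 0x7 << 3 → word 0x1bb8
opcode:2 = 1 → 0x1 << 1 → word 0x1bba
state:1 = 1 → 0x1 << 0 → word 0x1bbb
word = 0x1bbb → big-endian bytes:
  [0]=0x1b  [1]=0xbb

1b bb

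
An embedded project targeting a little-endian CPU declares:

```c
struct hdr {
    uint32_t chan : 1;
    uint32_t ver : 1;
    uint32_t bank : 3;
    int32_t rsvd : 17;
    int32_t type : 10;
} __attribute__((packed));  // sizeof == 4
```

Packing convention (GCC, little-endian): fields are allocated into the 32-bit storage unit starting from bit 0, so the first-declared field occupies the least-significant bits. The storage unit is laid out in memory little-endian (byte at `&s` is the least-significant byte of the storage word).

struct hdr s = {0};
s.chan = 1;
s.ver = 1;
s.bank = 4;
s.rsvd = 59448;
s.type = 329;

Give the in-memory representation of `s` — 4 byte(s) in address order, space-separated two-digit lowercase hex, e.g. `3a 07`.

13 07 5d 52

[0+:1] chan=1 & 0x1 = 0x1; word=0x00000001
[1+:1] ver=1 & 0x1 = 0x1; word=0x00000003
[2+:3] bank=4 & 0x7 = 0x4; word=0x00000013
[5+:17] rsvd=59448 & 0x1ffff = 0xe838; word=0x001d0713
[22+:10] type=329 & 0x3ff = 0x149; word=0x525d0713
word = 0x525d0713 → little-endian bytes:
  [0]=0x13  [1]=0x07  [2]=0x5d  [3]=0x52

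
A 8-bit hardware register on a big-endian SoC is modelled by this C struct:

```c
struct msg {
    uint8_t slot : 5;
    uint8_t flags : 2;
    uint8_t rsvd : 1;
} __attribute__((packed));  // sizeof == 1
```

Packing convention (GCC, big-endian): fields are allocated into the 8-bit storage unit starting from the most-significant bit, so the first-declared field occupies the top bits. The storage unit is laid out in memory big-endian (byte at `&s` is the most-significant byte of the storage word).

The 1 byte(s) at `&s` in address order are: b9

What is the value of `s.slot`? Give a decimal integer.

23

[0]=0xb9 (big-endian) → word 0xb9
slot:5 @ bit 3 → (0xb9>>3)&0x1f = 0x17  ←
flags:2 @ bit 1 → (0xb9>>1)&0x3 = 0x0
rsvd:1 @ bit 0 → (0xb9>>0)&0x1 = 0x1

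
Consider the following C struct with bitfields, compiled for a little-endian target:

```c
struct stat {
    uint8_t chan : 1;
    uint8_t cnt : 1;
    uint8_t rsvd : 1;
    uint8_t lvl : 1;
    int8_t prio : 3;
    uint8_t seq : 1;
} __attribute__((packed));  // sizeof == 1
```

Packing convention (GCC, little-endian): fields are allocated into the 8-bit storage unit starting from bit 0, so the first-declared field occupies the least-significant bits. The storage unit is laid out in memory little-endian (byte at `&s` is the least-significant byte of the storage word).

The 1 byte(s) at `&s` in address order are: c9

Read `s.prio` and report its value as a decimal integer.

-4

[0]=0xc9 (little-endian) → word 0xc9
chan [0+:1] = (word>>0) & 0x1 = 1
cnt [1+:1] = (word>>1) & 0x1 = 0
rsvd [2+:1] = (word>>2) & 0x1 = 0
lvl [3+:1] = (word>>3) & 0x1 = 1
prio [4+:3] = (word>>4) & 0x7 = 4  ←
seq [7+:1] = (word>>7) & 0x1 = 1
prio signed 3b, MSB=1: 4 - 8 = -4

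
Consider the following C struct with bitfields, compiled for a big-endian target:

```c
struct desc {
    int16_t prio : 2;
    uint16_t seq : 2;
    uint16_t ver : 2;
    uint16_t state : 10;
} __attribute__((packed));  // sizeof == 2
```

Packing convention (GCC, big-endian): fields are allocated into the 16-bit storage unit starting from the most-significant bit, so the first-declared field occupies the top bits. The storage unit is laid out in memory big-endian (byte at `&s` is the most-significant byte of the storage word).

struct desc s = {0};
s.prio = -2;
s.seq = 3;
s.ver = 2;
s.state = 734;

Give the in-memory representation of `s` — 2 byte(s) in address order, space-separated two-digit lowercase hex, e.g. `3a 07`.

prio (2b) val=-2 bits=0x2 at bit 14: 0x8000
seq (2b) val=3 bits=0x3 at bit 12: 0xb000
ver (2b) val=2 bits=0x2 at bit 10: 0xb800
state (10b) val=734 bits=0x2de at bit 0: 0xbade
word = 0xbade → big-endian bytes:
  [0]=0xba  [1]=0xde

ba de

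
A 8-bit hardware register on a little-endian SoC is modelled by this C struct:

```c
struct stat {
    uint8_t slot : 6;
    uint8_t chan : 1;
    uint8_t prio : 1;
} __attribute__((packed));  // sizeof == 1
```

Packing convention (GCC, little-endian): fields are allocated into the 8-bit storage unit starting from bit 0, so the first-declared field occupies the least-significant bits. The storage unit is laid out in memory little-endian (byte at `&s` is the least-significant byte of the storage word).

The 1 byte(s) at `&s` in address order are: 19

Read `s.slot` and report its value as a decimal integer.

[0]=0x19 (little-endian) → word 0x19
slot [0+:6] = (word>>0) & 0x3f = 25  ←
chan [6+:1] = (word>>6) & 0x1 = 0
prio [7+:1] = (word>>7) & 0x1 = 0

25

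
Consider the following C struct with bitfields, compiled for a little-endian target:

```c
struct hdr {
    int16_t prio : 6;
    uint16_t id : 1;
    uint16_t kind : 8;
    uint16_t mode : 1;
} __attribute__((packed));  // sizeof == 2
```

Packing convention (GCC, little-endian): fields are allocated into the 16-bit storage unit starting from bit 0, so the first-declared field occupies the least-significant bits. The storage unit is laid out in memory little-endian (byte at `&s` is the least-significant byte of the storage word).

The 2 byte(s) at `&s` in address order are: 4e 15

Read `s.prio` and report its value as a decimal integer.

[0]=0x4e [1]=0x15 (little-endian) → word 0x154e
prio [0+:6] = (word>>0) & 0x3f = 14  ←
id [6+:1] = (word>>6) & 0x1 = 1
kind [7+:8] = (word>>7) & 0xff = 42
mode [15+:1] = (word>>15) & 0x1 = 0
prio signed 6b, MSB=0: value = 14

14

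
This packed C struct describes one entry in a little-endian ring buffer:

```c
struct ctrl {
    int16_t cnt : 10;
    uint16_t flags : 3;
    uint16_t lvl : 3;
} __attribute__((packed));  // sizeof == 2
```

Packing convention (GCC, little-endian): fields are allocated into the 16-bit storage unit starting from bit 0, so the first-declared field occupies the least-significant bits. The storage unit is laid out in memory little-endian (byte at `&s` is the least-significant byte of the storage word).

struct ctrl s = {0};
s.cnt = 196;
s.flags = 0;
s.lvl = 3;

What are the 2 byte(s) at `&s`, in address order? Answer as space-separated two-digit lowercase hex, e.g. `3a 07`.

cnt:10 = 196 → 0xc4 << 0 → word 0x00c4
flags:3 = 0 → 0x0 << 10 → word 0x00c4
lvl:3 = 3 → 0x3 << 13 → word 0x60c4
word = 0x60c4 → little-endian bytes:
  [0]=0xc4  [1]=0x60

c4 60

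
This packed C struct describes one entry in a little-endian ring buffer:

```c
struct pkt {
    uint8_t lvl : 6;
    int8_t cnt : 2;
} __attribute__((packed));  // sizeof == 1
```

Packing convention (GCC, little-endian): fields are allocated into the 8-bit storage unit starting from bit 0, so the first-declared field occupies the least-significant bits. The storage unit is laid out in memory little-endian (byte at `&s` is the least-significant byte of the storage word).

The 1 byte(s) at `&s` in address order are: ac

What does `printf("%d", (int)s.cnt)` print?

-2

[0]=0xac (little-endian) → word 0xac
lvl [0+:6] = (word>>0) & 0x3f = 44
cnt [6+:2] = (word>>6) & 0x3 = 2  ←
cnt signed 2b, MSB=1: 2 - 4 = -2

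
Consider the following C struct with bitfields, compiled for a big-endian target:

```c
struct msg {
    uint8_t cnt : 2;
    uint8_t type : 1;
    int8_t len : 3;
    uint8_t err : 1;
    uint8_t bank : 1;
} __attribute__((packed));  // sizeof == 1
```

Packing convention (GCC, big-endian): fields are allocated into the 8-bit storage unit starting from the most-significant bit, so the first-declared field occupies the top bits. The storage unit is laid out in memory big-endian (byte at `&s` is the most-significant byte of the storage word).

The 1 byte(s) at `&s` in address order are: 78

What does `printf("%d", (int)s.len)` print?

-2

[0]=0x78 (big-endian) → word 0x78
cnt:2 @ bit 6 → (0x78>>6)&0x3 = 0x1
type:1 @ bit 5 → (0x78>>5)&0x1 = 0x1
len:3 @ bit 2 → (0x78>>2)&0x7 = 0x6  ←
err:1 @ bit 1 → (0x78>>1)&0x1 = 0x0
bank:1 @ bit 0 → (0x78>>0)&0x1 = 0x0
len signed 3b, MSB=1: 6 - 8 = -2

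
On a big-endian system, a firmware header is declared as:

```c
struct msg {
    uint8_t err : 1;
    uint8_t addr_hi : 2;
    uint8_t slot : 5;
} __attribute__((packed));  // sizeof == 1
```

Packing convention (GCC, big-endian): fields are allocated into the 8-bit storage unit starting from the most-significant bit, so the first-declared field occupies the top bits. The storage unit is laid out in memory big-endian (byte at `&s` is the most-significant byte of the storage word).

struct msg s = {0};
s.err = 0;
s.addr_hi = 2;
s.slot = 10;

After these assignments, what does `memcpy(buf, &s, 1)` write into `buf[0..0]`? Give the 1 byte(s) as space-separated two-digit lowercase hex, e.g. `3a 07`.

4a

err:1 = 0 → 0x0 << 7 → word 0x00
addr_hi:2 = 2 → 0x2 << 5 → word 0x40
slot:5 = 10 → 0xa << 0 → word 0x4a
word = 0x4a → big-endian bytes:
  [0]=0x4a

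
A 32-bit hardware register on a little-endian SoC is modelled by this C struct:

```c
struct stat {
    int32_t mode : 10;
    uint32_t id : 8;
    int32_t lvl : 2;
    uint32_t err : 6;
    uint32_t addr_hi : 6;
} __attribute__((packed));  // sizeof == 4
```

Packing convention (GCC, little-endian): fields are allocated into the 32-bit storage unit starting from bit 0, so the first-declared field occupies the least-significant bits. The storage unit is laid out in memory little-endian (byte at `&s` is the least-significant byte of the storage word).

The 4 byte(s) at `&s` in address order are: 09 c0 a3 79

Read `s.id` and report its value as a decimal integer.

240

[0]=0x09 [1]=0xc0 [2]=0xa3 [3]=0x79 (little-endian) → word 0x79a3c009
mode [0+:10] = (word>>0) & 0x3ff = 9
id [10+:8] = (word>>10) & 0xff = 240  ←
lvl [18+:2] = (word>>18) & 0x3 = 0
err [20+:6] = (word>>20) & 0x3f = 26
addr_hi [26+:6] = (word>>26) & 0x3f = 30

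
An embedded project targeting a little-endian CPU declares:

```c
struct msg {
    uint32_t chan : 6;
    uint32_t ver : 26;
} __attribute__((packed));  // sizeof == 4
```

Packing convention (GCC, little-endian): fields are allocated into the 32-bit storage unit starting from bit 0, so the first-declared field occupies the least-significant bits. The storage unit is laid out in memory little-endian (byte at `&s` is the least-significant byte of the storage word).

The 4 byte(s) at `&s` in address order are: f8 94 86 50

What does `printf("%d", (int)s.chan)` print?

56

[0]=0xf8 [1]=0x94 [2]=0x86 [3]=0x50 (little-endian) → word 0x508694f8
chan:6 @ bit 0 → (0x508694f8>>0)&0x3f = 0x38  ←
ver:26 @ bit 6 → (0x508694f8>>6)&0x3ffffff = 0x1421a53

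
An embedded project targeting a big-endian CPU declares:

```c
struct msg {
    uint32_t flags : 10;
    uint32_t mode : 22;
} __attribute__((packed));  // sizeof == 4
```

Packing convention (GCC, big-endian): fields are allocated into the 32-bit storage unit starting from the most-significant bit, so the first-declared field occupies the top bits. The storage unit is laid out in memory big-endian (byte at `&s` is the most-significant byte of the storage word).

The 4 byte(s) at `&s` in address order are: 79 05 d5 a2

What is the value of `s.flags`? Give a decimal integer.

484

[0]=0x79 [1]=0x05 [2]=0xd5 [3]=0xa2 (big-endian) → word 0x7905d5a2
flags [22+:10] = (word>>22) & 0x3ff = 484  ←
mode [0+:22] = (word>>0) & 0x3fffff = 382370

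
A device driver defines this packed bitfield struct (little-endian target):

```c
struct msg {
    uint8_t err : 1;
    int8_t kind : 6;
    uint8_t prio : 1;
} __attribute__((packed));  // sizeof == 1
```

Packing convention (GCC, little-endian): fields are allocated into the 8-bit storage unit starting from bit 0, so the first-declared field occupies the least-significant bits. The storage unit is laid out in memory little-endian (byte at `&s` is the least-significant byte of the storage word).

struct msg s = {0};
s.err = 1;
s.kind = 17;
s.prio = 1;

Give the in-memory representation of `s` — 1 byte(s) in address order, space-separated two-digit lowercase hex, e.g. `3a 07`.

err:1 = 1 → 0x1 << 0 → word 0x01
kind:6 = 17 → 0x11 << 1 → word 0x23
prio:1 = 1 → 0x1 << 7 → word 0xa3
word = 0xa3 → little-endian bytes:
  [0]=0xa3

a3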